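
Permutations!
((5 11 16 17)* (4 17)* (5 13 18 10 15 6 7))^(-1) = (4 16 11 5 7 6 15 10 18 13 17) = [0, 1, 2, 3, 16, 7, 15, 6, 8, 9, 18, 5, 12, 17, 14, 10, 11, 4, 13]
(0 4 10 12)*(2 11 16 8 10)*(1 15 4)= (0 1 15 4 2 11 16 8 10 12)= [1, 15, 11, 3, 2, 5, 6, 7, 10, 9, 12, 16, 0, 13, 14, 4, 8]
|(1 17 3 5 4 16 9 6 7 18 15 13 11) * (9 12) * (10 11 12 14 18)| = 16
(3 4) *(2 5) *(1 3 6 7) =(1 3 4 6 7)(2 5) =[0, 3, 5, 4, 6, 2, 7, 1]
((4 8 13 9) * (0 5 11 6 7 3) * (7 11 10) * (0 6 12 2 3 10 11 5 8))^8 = (0 9 8 4 13)(2 6 11)(3 5 12) = [9, 1, 6, 5, 13, 12, 11, 7, 4, 8, 10, 2, 3, 0]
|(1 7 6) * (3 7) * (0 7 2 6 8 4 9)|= |(0 7 8 4 9)(1 3 2 6)|= 20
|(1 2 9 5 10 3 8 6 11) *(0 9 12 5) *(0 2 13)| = 12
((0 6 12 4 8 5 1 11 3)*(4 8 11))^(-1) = (0 3 11 4 1 5 8 12 6) = [3, 5, 2, 11, 1, 8, 0, 7, 12, 9, 10, 4, 6]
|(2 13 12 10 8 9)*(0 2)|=|(0 2 13 12 10 8 9)|=7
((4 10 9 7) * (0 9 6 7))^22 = [0, 1, 2, 3, 6, 5, 4, 10, 8, 9, 7] = (4 6)(7 10)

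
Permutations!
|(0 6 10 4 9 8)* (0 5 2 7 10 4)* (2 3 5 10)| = |(0 6 4 9 8 10)(2 7)(3 5)| = 6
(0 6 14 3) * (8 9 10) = (0 6 14 3)(8 9 10) = [6, 1, 2, 0, 4, 5, 14, 7, 9, 10, 8, 11, 12, 13, 3]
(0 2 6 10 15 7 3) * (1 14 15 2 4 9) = [4, 14, 6, 0, 9, 5, 10, 3, 8, 1, 2, 11, 12, 13, 15, 7] = (0 4 9 1 14 15 7 3)(2 6 10)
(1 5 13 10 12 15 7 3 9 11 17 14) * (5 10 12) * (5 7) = (1 10 7 3 9 11 17 14)(5 13 12 15) = [0, 10, 2, 9, 4, 13, 6, 3, 8, 11, 7, 17, 15, 12, 1, 5, 16, 14]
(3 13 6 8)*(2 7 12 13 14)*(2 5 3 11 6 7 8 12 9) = (2 8 11 6 12 13 7 9)(3 14 5) = [0, 1, 8, 14, 4, 3, 12, 9, 11, 2, 10, 6, 13, 7, 5]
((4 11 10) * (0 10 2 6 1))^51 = (0 4 2 1 10 11 6) = [4, 10, 1, 3, 2, 5, 0, 7, 8, 9, 11, 6]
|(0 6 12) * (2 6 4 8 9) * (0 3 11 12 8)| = |(0 4)(2 6 8 9)(3 11 12)| = 12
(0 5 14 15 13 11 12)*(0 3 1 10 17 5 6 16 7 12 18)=(0 6 16 7 12 3 1 10 17 5 14 15 13 11 18)=[6, 10, 2, 1, 4, 14, 16, 12, 8, 9, 17, 18, 3, 11, 15, 13, 7, 5, 0]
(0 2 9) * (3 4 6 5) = [2, 1, 9, 4, 6, 3, 5, 7, 8, 0] = (0 2 9)(3 4 6 5)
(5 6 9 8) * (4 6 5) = [0, 1, 2, 3, 6, 5, 9, 7, 4, 8] = (4 6 9 8)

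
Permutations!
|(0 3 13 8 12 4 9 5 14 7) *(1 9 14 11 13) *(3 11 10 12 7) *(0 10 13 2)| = |(0 11 2)(1 9 5 13 8 7 10 12 4 14 3)| = 33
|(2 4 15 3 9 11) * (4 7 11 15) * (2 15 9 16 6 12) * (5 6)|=|(2 7 11 15 3 16 5 6 12)|=9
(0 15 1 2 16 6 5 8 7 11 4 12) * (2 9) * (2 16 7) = (0 15 1 9 16 6 5 8 2 7 11 4 12) = [15, 9, 7, 3, 12, 8, 5, 11, 2, 16, 10, 4, 0, 13, 14, 1, 6]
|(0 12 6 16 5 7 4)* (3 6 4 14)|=6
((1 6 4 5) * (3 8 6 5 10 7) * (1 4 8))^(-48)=(10)=[0, 1, 2, 3, 4, 5, 6, 7, 8, 9, 10]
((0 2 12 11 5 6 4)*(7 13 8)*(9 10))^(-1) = (0 4 6 5 11 12 2)(7 8 13)(9 10) = [4, 1, 0, 3, 6, 11, 5, 8, 13, 10, 9, 12, 2, 7]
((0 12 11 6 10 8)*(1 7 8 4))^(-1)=(0 8 7 1 4 10 6 11 12)=[8, 4, 2, 3, 10, 5, 11, 1, 7, 9, 6, 12, 0]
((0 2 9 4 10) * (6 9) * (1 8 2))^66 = [8, 2, 9, 3, 0, 5, 4, 7, 6, 10, 1] = (0 8 6 4)(1 2 9 10)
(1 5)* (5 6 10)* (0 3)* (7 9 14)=(0 3)(1 6 10 5)(7 9 14)=[3, 6, 2, 0, 4, 1, 10, 9, 8, 14, 5, 11, 12, 13, 7]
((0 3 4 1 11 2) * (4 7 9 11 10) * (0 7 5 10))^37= (0 3 5 10 4 1)(2 7 9 11)= [3, 0, 7, 5, 1, 10, 6, 9, 8, 11, 4, 2]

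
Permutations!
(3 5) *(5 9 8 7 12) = [0, 1, 2, 9, 4, 3, 6, 12, 7, 8, 10, 11, 5] = (3 9 8 7 12 5)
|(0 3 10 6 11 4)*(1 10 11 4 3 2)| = 6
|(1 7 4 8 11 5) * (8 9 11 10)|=6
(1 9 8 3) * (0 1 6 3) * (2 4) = (0 1 9 8)(2 4)(3 6) = [1, 9, 4, 6, 2, 5, 3, 7, 0, 8]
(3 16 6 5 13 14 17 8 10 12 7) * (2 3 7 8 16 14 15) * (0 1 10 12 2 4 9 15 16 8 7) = [1, 10, 3, 14, 9, 13, 5, 0, 12, 15, 2, 11, 7, 16, 17, 4, 6, 8] = (0 1 10 2 3 14 17 8 12 7)(4 9 15)(5 13 16 6)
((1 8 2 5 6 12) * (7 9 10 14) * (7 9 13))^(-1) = (1 12 6 5 2 8)(7 13)(9 14 10) = [0, 12, 8, 3, 4, 2, 5, 13, 1, 14, 9, 11, 6, 7, 10]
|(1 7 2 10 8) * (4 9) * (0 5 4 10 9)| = |(0 5 4)(1 7 2 9 10 8)| = 6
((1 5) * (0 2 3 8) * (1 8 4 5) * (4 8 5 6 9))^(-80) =(4 6 9) =[0, 1, 2, 3, 6, 5, 9, 7, 8, 4]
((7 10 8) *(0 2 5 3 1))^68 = (0 3 2 1 5)(7 8 10) = [3, 5, 1, 2, 4, 0, 6, 8, 10, 9, 7]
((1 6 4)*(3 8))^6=(8)=[0, 1, 2, 3, 4, 5, 6, 7, 8]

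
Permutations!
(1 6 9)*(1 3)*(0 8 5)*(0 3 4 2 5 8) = (1 6 9 4 2 5 3) = [0, 6, 5, 1, 2, 3, 9, 7, 8, 4]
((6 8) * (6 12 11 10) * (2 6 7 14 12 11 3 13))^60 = [0, 1, 2, 3, 4, 5, 6, 7, 8, 9, 10, 11, 12, 13, 14] = (14)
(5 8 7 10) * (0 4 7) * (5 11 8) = (0 4 7 10 11 8) = [4, 1, 2, 3, 7, 5, 6, 10, 0, 9, 11, 8]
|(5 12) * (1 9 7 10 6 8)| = 6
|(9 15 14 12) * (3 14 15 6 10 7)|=7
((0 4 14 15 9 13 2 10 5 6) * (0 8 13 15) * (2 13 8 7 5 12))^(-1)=[14, 1, 12, 3, 0, 7, 5, 6, 8, 15, 2, 11, 10, 13, 4, 9]=(0 14 4)(2 12 10)(5 7 6)(9 15)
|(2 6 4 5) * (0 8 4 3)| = 7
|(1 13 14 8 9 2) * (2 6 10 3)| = |(1 13 14 8 9 6 10 3 2)| = 9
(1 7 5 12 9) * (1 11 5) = (1 7)(5 12 9 11) = [0, 7, 2, 3, 4, 12, 6, 1, 8, 11, 10, 5, 9]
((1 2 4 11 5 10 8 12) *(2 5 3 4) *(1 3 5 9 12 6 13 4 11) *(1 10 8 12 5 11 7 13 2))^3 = (1 8)(2 5)(3 4)(6 9)(7 10)(12 13) = [0, 8, 5, 4, 3, 2, 9, 10, 1, 6, 7, 11, 13, 12]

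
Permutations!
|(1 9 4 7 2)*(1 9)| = |(2 9 4 7)| = 4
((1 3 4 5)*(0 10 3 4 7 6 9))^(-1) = (0 9 6 7 3 10)(1 5 4) = [9, 5, 2, 10, 1, 4, 7, 3, 8, 6, 0]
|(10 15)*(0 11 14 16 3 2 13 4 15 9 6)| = 12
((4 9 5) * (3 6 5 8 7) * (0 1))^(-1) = (0 1)(3 7 8 9 4 5 6) = [1, 0, 2, 7, 5, 6, 3, 8, 9, 4]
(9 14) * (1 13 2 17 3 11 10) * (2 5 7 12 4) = [0, 13, 17, 11, 2, 7, 6, 12, 8, 14, 1, 10, 4, 5, 9, 15, 16, 3] = (1 13 5 7 12 4 2 17 3 11 10)(9 14)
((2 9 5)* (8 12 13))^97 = (2 9 5)(8 12 13) = [0, 1, 9, 3, 4, 2, 6, 7, 12, 5, 10, 11, 13, 8]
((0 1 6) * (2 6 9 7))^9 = (0 7)(1 2)(6 9) = [7, 2, 1, 3, 4, 5, 9, 0, 8, 6]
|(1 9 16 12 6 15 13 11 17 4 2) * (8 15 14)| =|(1 9 16 12 6 14 8 15 13 11 17 4 2)| =13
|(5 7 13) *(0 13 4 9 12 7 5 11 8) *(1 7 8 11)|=8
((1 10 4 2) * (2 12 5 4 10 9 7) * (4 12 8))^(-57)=(1 2 7 9)(4 8)(5 12)=[0, 2, 7, 3, 8, 12, 6, 9, 4, 1, 10, 11, 5]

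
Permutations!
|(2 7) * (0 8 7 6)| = 5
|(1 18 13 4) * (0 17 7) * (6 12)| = |(0 17 7)(1 18 13 4)(6 12)| = 12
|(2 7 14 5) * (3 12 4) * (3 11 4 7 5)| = 4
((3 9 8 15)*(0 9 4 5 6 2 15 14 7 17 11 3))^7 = [3, 1, 17, 9, 8, 14, 7, 2, 5, 4, 10, 0, 12, 13, 6, 11, 16, 15] = (0 3 9 4 8 5 14 6 7 2 17 15 11)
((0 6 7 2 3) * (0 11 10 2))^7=(0 6 7)(2 10 11 3)=[6, 1, 10, 2, 4, 5, 7, 0, 8, 9, 11, 3]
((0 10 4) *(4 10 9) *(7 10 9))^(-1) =(0 4 9 10 7) =[4, 1, 2, 3, 9, 5, 6, 0, 8, 10, 7]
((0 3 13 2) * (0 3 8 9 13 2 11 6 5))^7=(13)(2 3)=[0, 1, 3, 2, 4, 5, 6, 7, 8, 9, 10, 11, 12, 13]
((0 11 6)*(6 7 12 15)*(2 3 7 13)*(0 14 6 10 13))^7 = (15)(0 11)(6 14) = [11, 1, 2, 3, 4, 5, 14, 7, 8, 9, 10, 0, 12, 13, 6, 15]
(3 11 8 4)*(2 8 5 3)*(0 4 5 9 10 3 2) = (0 4)(2 8 5)(3 11 9 10) = [4, 1, 8, 11, 0, 2, 6, 7, 5, 10, 3, 9]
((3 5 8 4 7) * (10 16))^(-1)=(3 7 4 8 5)(10 16)=[0, 1, 2, 7, 8, 3, 6, 4, 5, 9, 16, 11, 12, 13, 14, 15, 10]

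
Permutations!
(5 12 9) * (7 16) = (5 12 9)(7 16) = [0, 1, 2, 3, 4, 12, 6, 16, 8, 5, 10, 11, 9, 13, 14, 15, 7]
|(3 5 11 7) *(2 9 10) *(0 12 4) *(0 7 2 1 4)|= 18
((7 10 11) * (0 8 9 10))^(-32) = (0 11 9)(7 10 8) = [11, 1, 2, 3, 4, 5, 6, 10, 7, 0, 8, 9]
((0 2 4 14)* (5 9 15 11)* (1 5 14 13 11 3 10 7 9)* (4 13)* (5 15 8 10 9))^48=(15)(0 11 2 14 13)=[11, 1, 14, 3, 4, 5, 6, 7, 8, 9, 10, 2, 12, 0, 13, 15]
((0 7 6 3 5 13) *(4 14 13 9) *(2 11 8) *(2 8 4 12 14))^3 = [3, 1, 2, 12, 4, 14, 9, 5, 8, 13, 10, 11, 0, 6, 7] = (0 3 12)(5 14 7)(6 9 13)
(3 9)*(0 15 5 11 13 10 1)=[15, 0, 2, 9, 4, 11, 6, 7, 8, 3, 1, 13, 12, 10, 14, 5]=(0 15 5 11 13 10 1)(3 9)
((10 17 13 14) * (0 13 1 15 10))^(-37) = (0 14 13)(1 17 10 15) = [14, 17, 2, 3, 4, 5, 6, 7, 8, 9, 15, 11, 12, 0, 13, 1, 16, 10]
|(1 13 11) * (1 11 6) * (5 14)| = |(1 13 6)(5 14)| = 6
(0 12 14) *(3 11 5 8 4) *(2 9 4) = (0 12 14)(2 9 4 3 11 5 8) = [12, 1, 9, 11, 3, 8, 6, 7, 2, 4, 10, 5, 14, 13, 0]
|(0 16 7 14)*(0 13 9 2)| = |(0 16 7 14 13 9 2)| = 7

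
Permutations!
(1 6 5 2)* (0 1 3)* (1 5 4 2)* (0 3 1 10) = (0 5 10)(1 6 4 2) = [5, 6, 1, 3, 2, 10, 4, 7, 8, 9, 0]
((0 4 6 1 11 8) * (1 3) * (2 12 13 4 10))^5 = (0 4 8 13 11 12 1 2 3 10 6) = [4, 2, 3, 10, 8, 5, 0, 7, 13, 9, 6, 12, 1, 11]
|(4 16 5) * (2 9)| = |(2 9)(4 16 5)| = 6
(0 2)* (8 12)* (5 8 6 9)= (0 2)(5 8 12 6 9)= [2, 1, 0, 3, 4, 8, 9, 7, 12, 5, 10, 11, 6]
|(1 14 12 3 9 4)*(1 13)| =|(1 14 12 3 9 4 13)| =7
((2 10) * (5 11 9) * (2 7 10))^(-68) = (5 11 9) = [0, 1, 2, 3, 4, 11, 6, 7, 8, 5, 10, 9]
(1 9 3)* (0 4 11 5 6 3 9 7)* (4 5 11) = (11)(0 5 6 3 1 7) = [5, 7, 2, 1, 4, 6, 3, 0, 8, 9, 10, 11]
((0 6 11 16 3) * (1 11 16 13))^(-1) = (0 3 16 6)(1 13 11) = [3, 13, 2, 16, 4, 5, 0, 7, 8, 9, 10, 1, 12, 11, 14, 15, 6]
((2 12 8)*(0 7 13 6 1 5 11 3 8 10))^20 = (0 8 1)(2 5 7)(3 6 10)(11 13 12) = [8, 0, 5, 6, 4, 7, 10, 2, 1, 9, 3, 13, 11, 12]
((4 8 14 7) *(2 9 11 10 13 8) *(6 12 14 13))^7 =[0, 1, 7, 3, 14, 5, 11, 12, 13, 4, 9, 2, 10, 8, 6] =(2 7 12 10 9 4 14 6 11)(8 13)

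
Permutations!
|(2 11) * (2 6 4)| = 4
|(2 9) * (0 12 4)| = |(0 12 4)(2 9)| = 6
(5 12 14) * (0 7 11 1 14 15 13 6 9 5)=(0 7 11 1 14)(5 12 15 13 6 9)=[7, 14, 2, 3, 4, 12, 9, 11, 8, 5, 10, 1, 15, 6, 0, 13]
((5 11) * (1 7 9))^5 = (1 9 7)(5 11) = [0, 9, 2, 3, 4, 11, 6, 1, 8, 7, 10, 5]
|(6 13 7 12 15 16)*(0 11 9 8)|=12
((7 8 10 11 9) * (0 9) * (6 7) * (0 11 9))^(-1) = (11)(6 9 10 8 7) = [0, 1, 2, 3, 4, 5, 9, 6, 7, 10, 8, 11]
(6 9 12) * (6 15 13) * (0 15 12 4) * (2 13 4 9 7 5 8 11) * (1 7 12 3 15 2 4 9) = (0 2 13 6 12 3 15 9 1 7 5 8 11 4) = [2, 7, 13, 15, 0, 8, 12, 5, 11, 1, 10, 4, 3, 6, 14, 9]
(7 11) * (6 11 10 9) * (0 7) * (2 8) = [7, 1, 8, 3, 4, 5, 11, 10, 2, 6, 9, 0] = (0 7 10 9 6 11)(2 8)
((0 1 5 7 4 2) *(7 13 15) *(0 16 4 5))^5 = (0 1)(2 4 16)(5 13 15 7) = [1, 0, 4, 3, 16, 13, 6, 5, 8, 9, 10, 11, 12, 15, 14, 7, 2]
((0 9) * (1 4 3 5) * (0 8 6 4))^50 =[8, 9, 2, 1, 5, 0, 3, 7, 4, 6] =(0 8 4 5)(1 9 6 3)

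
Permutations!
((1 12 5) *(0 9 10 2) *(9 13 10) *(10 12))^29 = (0 13 12 5 1 10 2) = [13, 10, 0, 3, 4, 1, 6, 7, 8, 9, 2, 11, 5, 12]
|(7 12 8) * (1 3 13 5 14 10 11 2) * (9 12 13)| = 12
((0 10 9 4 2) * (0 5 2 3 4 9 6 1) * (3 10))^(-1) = (0 1 6 10 4 3)(2 5) = [1, 6, 5, 0, 3, 2, 10, 7, 8, 9, 4]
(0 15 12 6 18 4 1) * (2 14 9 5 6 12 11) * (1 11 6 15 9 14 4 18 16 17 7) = (18)(0 9 5 15 6 16 17 7 1)(2 4 11) = [9, 0, 4, 3, 11, 15, 16, 1, 8, 5, 10, 2, 12, 13, 14, 6, 17, 7, 18]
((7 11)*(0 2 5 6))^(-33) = (0 6 5 2)(7 11) = [6, 1, 0, 3, 4, 2, 5, 11, 8, 9, 10, 7]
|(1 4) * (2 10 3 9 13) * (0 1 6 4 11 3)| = 8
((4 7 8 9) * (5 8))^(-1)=(4 9 8 5 7)=[0, 1, 2, 3, 9, 7, 6, 4, 5, 8]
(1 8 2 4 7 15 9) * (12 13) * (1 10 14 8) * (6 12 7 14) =(2 4 14 8)(6 12 13 7 15 9 10) =[0, 1, 4, 3, 14, 5, 12, 15, 2, 10, 6, 11, 13, 7, 8, 9]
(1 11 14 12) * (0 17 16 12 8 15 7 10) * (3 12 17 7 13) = (0 7 10)(1 11 14 8 15 13 3 12)(16 17) = [7, 11, 2, 12, 4, 5, 6, 10, 15, 9, 0, 14, 1, 3, 8, 13, 17, 16]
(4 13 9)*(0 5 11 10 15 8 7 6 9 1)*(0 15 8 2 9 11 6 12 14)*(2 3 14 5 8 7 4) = (0 8 4 13 1 15 3 14)(2 9)(5 6 11 10 7 12) = [8, 15, 9, 14, 13, 6, 11, 12, 4, 2, 7, 10, 5, 1, 0, 3]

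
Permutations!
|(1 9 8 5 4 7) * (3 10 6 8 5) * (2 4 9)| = 4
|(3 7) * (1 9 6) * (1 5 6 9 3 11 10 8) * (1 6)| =8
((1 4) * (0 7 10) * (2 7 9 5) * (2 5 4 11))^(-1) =(0 10 7 2 11 1 4 9) =[10, 4, 11, 3, 9, 5, 6, 2, 8, 0, 7, 1]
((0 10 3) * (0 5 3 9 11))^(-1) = (0 11 9 10)(3 5) = [11, 1, 2, 5, 4, 3, 6, 7, 8, 10, 0, 9]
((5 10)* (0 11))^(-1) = [11, 1, 2, 3, 4, 10, 6, 7, 8, 9, 5, 0] = (0 11)(5 10)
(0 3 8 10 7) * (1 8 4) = (0 3 4 1 8 10 7) = [3, 8, 2, 4, 1, 5, 6, 0, 10, 9, 7]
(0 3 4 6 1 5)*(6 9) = (0 3 4 9 6 1 5) = [3, 5, 2, 4, 9, 0, 1, 7, 8, 6]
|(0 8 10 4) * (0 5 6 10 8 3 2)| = 12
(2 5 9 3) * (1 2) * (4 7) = (1 2 5 9 3)(4 7) = [0, 2, 5, 1, 7, 9, 6, 4, 8, 3]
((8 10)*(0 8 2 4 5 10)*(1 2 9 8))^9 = [1, 2, 4, 3, 5, 10, 6, 7, 0, 8, 9] = (0 1 2 4 5 10 9 8)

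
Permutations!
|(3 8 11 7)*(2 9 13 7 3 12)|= 15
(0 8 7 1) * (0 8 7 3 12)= [7, 8, 2, 12, 4, 5, 6, 1, 3, 9, 10, 11, 0]= (0 7 1 8 3 12)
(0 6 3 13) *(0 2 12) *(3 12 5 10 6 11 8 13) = (0 11 8 13 2 5 10 6 12) = [11, 1, 5, 3, 4, 10, 12, 7, 13, 9, 6, 8, 0, 2]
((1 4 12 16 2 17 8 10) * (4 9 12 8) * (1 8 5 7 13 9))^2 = (2 4 7 9 16 17 5 13 12) = [0, 1, 4, 3, 7, 13, 6, 9, 8, 16, 10, 11, 2, 12, 14, 15, 17, 5]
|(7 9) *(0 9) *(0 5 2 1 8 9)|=|(1 8 9 7 5 2)|=6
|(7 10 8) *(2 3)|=|(2 3)(7 10 8)|=6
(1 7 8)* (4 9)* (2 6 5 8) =[0, 7, 6, 3, 9, 8, 5, 2, 1, 4] =(1 7 2 6 5 8)(4 9)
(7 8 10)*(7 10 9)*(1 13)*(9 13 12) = [0, 12, 2, 3, 4, 5, 6, 8, 13, 7, 10, 11, 9, 1] = (1 12 9 7 8 13)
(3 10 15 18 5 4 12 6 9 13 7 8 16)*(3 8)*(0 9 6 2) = (0 9 13 7 3 10 15 18 5 4 12 2)(8 16) = [9, 1, 0, 10, 12, 4, 6, 3, 16, 13, 15, 11, 2, 7, 14, 18, 8, 17, 5]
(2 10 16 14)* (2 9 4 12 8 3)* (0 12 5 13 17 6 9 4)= (0 12 8 3 2 10 16 14 4 5 13 17 6 9)= [12, 1, 10, 2, 5, 13, 9, 7, 3, 0, 16, 11, 8, 17, 4, 15, 14, 6]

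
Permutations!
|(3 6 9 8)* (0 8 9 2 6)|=|(9)(0 8 3)(2 6)|=6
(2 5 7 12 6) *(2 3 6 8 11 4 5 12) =[0, 1, 12, 6, 5, 7, 3, 2, 11, 9, 10, 4, 8] =(2 12 8 11 4 5 7)(3 6)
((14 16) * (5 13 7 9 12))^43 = [0, 1, 2, 3, 4, 9, 6, 5, 8, 13, 10, 11, 7, 12, 16, 15, 14] = (5 9 13 12 7)(14 16)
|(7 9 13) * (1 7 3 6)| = |(1 7 9 13 3 6)| = 6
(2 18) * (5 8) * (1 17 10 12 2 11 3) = (1 17 10 12 2 18 11 3)(5 8) = [0, 17, 18, 1, 4, 8, 6, 7, 5, 9, 12, 3, 2, 13, 14, 15, 16, 10, 11]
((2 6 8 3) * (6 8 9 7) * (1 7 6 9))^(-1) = (1 6 9 7)(2 3 8) = [0, 6, 3, 8, 4, 5, 9, 1, 2, 7]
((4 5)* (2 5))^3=(5)=[0, 1, 2, 3, 4, 5]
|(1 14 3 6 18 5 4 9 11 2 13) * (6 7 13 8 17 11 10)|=|(1 14 3 7 13)(2 8 17 11)(4 9 10 6 18 5)|=60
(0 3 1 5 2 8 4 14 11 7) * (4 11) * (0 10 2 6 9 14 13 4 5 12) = (0 3 1 12)(2 8 11 7 10)(4 13)(5 6 9 14) = [3, 12, 8, 1, 13, 6, 9, 10, 11, 14, 2, 7, 0, 4, 5]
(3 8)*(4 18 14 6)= (3 8)(4 18 14 6)= [0, 1, 2, 8, 18, 5, 4, 7, 3, 9, 10, 11, 12, 13, 6, 15, 16, 17, 14]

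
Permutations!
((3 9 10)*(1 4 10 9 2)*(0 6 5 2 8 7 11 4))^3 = (0 2 6 1 5)(3 11)(4 8)(7 10) = [2, 5, 6, 11, 8, 0, 1, 10, 4, 9, 7, 3]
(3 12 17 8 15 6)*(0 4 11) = (0 4 11)(3 12 17 8 15 6) = [4, 1, 2, 12, 11, 5, 3, 7, 15, 9, 10, 0, 17, 13, 14, 6, 16, 8]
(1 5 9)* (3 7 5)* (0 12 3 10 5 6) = (0 12 3 7 6)(1 10 5 9) = [12, 10, 2, 7, 4, 9, 0, 6, 8, 1, 5, 11, 3]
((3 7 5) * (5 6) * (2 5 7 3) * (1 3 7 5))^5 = [0, 2, 5, 1, 4, 6, 7, 3] = (1 2 5 6 7 3)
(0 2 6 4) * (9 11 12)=(0 2 6 4)(9 11 12)=[2, 1, 6, 3, 0, 5, 4, 7, 8, 11, 10, 12, 9]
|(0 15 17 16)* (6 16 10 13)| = |(0 15 17 10 13 6 16)| = 7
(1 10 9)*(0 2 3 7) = [2, 10, 3, 7, 4, 5, 6, 0, 8, 1, 9] = (0 2 3 7)(1 10 9)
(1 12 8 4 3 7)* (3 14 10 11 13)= [0, 12, 2, 7, 14, 5, 6, 1, 4, 9, 11, 13, 8, 3, 10]= (1 12 8 4 14 10 11 13 3 7)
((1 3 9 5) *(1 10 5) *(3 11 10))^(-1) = (1 9 3 5 10 11) = [0, 9, 2, 5, 4, 10, 6, 7, 8, 3, 11, 1]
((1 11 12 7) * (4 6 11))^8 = [0, 6, 2, 3, 11, 5, 12, 4, 8, 9, 10, 7, 1] = (1 6 12)(4 11 7)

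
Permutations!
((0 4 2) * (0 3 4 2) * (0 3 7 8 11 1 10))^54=(0 1 8 2 10 11 7)=[1, 8, 10, 3, 4, 5, 6, 0, 2, 9, 11, 7]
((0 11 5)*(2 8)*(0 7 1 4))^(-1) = (0 4 1 7 5 11)(2 8) = [4, 7, 8, 3, 1, 11, 6, 5, 2, 9, 10, 0]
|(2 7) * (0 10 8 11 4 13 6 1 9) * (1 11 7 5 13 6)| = |(0 10 8 7 2 5 13 1 9)(4 6 11)| = 9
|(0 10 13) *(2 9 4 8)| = 12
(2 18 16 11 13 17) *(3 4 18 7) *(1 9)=(1 9)(2 7 3 4 18 16 11 13 17)=[0, 9, 7, 4, 18, 5, 6, 3, 8, 1, 10, 13, 12, 17, 14, 15, 11, 2, 16]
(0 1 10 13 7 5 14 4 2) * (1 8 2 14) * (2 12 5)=(0 8 12 5 1 10 13 7 2)(4 14)=[8, 10, 0, 3, 14, 1, 6, 2, 12, 9, 13, 11, 5, 7, 4]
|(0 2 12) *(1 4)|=|(0 2 12)(1 4)|=6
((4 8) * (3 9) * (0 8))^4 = (9)(0 8 4) = [8, 1, 2, 3, 0, 5, 6, 7, 4, 9]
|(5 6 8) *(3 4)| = 6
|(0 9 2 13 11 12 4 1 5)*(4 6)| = 10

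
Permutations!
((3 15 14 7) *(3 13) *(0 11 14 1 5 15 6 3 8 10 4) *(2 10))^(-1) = (0 4 10 2 8 13 7 14 11)(1 15 5)(3 6) = [4, 15, 8, 6, 10, 1, 3, 14, 13, 9, 2, 0, 12, 7, 11, 5]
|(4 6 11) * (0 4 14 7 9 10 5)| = |(0 4 6 11 14 7 9 10 5)| = 9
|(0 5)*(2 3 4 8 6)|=|(0 5)(2 3 4 8 6)|=10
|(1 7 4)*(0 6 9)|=|(0 6 9)(1 7 4)|=3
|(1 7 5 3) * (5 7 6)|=4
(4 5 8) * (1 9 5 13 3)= [0, 9, 2, 1, 13, 8, 6, 7, 4, 5, 10, 11, 12, 3]= (1 9 5 8 4 13 3)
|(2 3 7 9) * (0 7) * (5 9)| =|(0 7 5 9 2 3)| =6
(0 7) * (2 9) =(0 7)(2 9) =[7, 1, 9, 3, 4, 5, 6, 0, 8, 2]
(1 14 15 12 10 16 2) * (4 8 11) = [0, 14, 1, 3, 8, 5, 6, 7, 11, 9, 16, 4, 10, 13, 15, 12, 2] = (1 14 15 12 10 16 2)(4 8 11)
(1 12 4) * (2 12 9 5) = (1 9 5 2 12 4) = [0, 9, 12, 3, 1, 2, 6, 7, 8, 5, 10, 11, 4]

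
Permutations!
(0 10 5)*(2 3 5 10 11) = (0 11 2 3 5) = [11, 1, 3, 5, 4, 0, 6, 7, 8, 9, 10, 2]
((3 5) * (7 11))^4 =(11) =[0, 1, 2, 3, 4, 5, 6, 7, 8, 9, 10, 11]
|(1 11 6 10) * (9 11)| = |(1 9 11 6 10)| = 5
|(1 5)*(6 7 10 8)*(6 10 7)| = 2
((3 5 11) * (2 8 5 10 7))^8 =(2 8 5 11 3 10 7) =[0, 1, 8, 10, 4, 11, 6, 2, 5, 9, 7, 3]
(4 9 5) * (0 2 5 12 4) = [2, 1, 5, 3, 9, 0, 6, 7, 8, 12, 10, 11, 4] = (0 2 5)(4 9 12)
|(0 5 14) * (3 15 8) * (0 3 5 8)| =6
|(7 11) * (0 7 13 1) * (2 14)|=|(0 7 11 13 1)(2 14)|=10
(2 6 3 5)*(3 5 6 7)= (2 7 3 6 5)= [0, 1, 7, 6, 4, 2, 5, 3]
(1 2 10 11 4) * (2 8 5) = (1 8 5 2 10 11 4) = [0, 8, 10, 3, 1, 2, 6, 7, 5, 9, 11, 4]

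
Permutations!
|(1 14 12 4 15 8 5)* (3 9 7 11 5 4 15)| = |(1 14 12 15 8 4 3 9 7 11 5)| = 11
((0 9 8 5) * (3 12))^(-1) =(0 5 8 9)(3 12) =[5, 1, 2, 12, 4, 8, 6, 7, 9, 0, 10, 11, 3]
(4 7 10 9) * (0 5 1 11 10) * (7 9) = (0 5 1 11 10 7)(4 9) = [5, 11, 2, 3, 9, 1, 6, 0, 8, 4, 7, 10]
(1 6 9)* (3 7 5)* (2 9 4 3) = (1 6 4 3 7 5 2 9) = [0, 6, 9, 7, 3, 2, 4, 5, 8, 1]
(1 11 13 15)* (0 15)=[15, 11, 2, 3, 4, 5, 6, 7, 8, 9, 10, 13, 12, 0, 14, 1]=(0 15 1 11 13)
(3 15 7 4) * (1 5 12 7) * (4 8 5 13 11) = (1 13 11 4 3 15)(5 12 7 8) = [0, 13, 2, 15, 3, 12, 6, 8, 5, 9, 10, 4, 7, 11, 14, 1]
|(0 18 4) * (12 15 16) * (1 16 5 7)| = |(0 18 4)(1 16 12 15 5 7)| = 6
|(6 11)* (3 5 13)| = 6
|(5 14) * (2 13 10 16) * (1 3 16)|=6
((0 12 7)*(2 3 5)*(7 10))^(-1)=[7, 1, 5, 2, 4, 3, 6, 10, 8, 9, 12, 11, 0]=(0 7 10 12)(2 5 3)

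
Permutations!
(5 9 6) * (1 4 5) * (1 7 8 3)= [0, 4, 2, 1, 5, 9, 7, 8, 3, 6]= (1 4 5 9 6 7 8 3)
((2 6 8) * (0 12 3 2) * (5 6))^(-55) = (0 12 3 2 5 6 8) = [12, 1, 5, 2, 4, 6, 8, 7, 0, 9, 10, 11, 3]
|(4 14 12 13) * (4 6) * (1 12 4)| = |(1 12 13 6)(4 14)| = 4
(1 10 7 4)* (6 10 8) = (1 8 6 10 7 4) = [0, 8, 2, 3, 1, 5, 10, 4, 6, 9, 7]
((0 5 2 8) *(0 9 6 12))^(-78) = (0 12 6 9 8 2 5) = [12, 1, 5, 3, 4, 0, 9, 7, 2, 8, 10, 11, 6]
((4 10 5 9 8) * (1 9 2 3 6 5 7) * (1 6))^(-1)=(1 3 2 5 6 7 10 4 8 9)=[0, 3, 5, 2, 8, 6, 7, 10, 9, 1, 4]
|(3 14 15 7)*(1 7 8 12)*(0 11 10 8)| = 10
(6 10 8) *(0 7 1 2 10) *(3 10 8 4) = [7, 2, 8, 10, 3, 5, 0, 1, 6, 9, 4] = (0 7 1 2 8 6)(3 10 4)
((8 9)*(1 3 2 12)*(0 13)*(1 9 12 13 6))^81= (0 3)(1 13)(2 6)= [3, 13, 6, 0, 4, 5, 2, 7, 8, 9, 10, 11, 12, 1]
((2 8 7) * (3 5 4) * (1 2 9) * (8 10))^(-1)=(1 9 7 8 10 2)(3 4 5)=[0, 9, 1, 4, 5, 3, 6, 8, 10, 7, 2]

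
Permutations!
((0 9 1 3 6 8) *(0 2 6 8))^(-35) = [0, 1, 2, 3, 4, 5, 6, 7, 8, 9] = (9)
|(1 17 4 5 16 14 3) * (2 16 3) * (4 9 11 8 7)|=|(1 17 9 11 8 7 4 5 3)(2 16 14)|=9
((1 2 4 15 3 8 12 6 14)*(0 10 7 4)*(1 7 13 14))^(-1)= (0 2 1 6 12 8 3 15 4 7 14 13 10)= [2, 6, 1, 15, 7, 5, 12, 14, 3, 9, 0, 11, 8, 10, 13, 4]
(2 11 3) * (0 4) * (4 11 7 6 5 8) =(0 11 3 2 7 6 5 8 4) =[11, 1, 7, 2, 0, 8, 5, 6, 4, 9, 10, 3]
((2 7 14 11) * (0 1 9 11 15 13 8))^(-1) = (0 8 13 15 14 7 2 11 9 1) = [8, 0, 11, 3, 4, 5, 6, 2, 13, 1, 10, 9, 12, 15, 7, 14]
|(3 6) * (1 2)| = |(1 2)(3 6)| = 2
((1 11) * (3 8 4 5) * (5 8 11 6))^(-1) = [0, 11, 2, 5, 8, 6, 1, 7, 4, 9, 10, 3] = (1 11 3 5 6)(4 8)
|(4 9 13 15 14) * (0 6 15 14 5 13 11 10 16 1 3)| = |(0 6 15 5 13 14 4 9 11 10 16 1 3)| = 13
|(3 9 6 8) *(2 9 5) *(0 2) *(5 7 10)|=9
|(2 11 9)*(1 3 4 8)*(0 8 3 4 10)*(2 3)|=9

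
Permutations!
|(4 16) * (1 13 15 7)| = |(1 13 15 7)(4 16)| = 4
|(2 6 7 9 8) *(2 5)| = |(2 6 7 9 8 5)| = 6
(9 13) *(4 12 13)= (4 12 13 9)= [0, 1, 2, 3, 12, 5, 6, 7, 8, 4, 10, 11, 13, 9]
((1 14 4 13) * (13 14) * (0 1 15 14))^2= [13, 15, 2, 3, 1, 5, 6, 7, 8, 9, 10, 11, 12, 14, 0, 4]= (0 13 14)(1 15 4)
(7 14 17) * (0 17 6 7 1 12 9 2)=(0 17 1 12 9 2)(6 7 14)=[17, 12, 0, 3, 4, 5, 7, 14, 8, 2, 10, 11, 9, 13, 6, 15, 16, 1]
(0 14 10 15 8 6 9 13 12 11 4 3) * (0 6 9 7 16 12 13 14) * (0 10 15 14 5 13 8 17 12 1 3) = [10, 3, 2, 6, 0, 13, 7, 16, 9, 5, 14, 4, 11, 8, 15, 17, 1, 12] = (0 10 14 15 17 12 11 4)(1 3 6 7 16)(5 13 8 9)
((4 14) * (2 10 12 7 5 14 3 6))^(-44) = [0, 1, 10, 6, 3, 14, 2, 5, 8, 9, 12, 11, 7, 13, 4] = (2 10 12 7 5 14 4 3 6)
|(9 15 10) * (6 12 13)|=|(6 12 13)(9 15 10)|=3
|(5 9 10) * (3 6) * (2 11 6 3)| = 3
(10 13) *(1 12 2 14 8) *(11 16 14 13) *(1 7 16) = [0, 12, 13, 3, 4, 5, 6, 16, 7, 9, 11, 1, 2, 10, 8, 15, 14] = (1 12 2 13 10 11)(7 16 14 8)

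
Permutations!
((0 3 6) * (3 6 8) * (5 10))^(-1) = (0 6)(3 8)(5 10) = [6, 1, 2, 8, 4, 10, 0, 7, 3, 9, 5]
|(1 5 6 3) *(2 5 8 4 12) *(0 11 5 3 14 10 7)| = 42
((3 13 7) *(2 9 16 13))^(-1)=(2 3 7 13 16 9)=[0, 1, 3, 7, 4, 5, 6, 13, 8, 2, 10, 11, 12, 16, 14, 15, 9]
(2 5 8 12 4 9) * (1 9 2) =[0, 9, 5, 3, 2, 8, 6, 7, 12, 1, 10, 11, 4] =(1 9)(2 5 8 12 4)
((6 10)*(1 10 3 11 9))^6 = [0, 1, 2, 3, 4, 5, 6, 7, 8, 9, 10, 11] = (11)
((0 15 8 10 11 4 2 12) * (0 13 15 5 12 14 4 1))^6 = (0 10 13)(1 8 12)(5 11 15) = [10, 8, 2, 3, 4, 11, 6, 7, 12, 9, 13, 15, 1, 0, 14, 5]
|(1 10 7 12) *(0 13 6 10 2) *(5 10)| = 9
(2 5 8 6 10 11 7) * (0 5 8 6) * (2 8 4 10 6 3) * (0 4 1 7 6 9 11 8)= (0 5 3 2 1 7)(4 10 8)(6 9 11)= [5, 7, 1, 2, 10, 3, 9, 0, 4, 11, 8, 6]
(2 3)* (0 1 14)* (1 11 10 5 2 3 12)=(0 11 10 5 2 12 1 14)=[11, 14, 12, 3, 4, 2, 6, 7, 8, 9, 5, 10, 1, 13, 0]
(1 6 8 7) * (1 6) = (6 8 7) = [0, 1, 2, 3, 4, 5, 8, 6, 7]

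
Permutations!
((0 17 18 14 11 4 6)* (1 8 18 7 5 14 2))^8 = (18) = [0, 1, 2, 3, 4, 5, 6, 7, 8, 9, 10, 11, 12, 13, 14, 15, 16, 17, 18]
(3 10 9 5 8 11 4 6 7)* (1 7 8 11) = [0, 7, 2, 10, 6, 11, 8, 3, 1, 5, 9, 4] = (1 7 3 10 9 5 11 4 6 8)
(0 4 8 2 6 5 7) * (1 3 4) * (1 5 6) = [5, 3, 1, 4, 8, 7, 6, 0, 2] = (0 5 7)(1 3 4 8 2)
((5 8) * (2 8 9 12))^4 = (2 12 9 5 8) = [0, 1, 12, 3, 4, 8, 6, 7, 2, 5, 10, 11, 9]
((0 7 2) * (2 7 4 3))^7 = [2, 1, 3, 4, 0, 5, 6, 7] = (7)(0 2 3 4)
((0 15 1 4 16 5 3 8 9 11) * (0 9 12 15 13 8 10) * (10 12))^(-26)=(0 8)(1 16 3 15 4 5 12)(10 13)=[8, 16, 2, 15, 5, 12, 6, 7, 0, 9, 13, 11, 1, 10, 14, 4, 3]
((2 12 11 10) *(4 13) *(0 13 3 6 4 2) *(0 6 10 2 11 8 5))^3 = [2, 1, 5, 4, 6, 11, 10, 7, 13, 9, 3, 8, 0, 12] = (0 2 5 11 8 13 12)(3 4 6 10)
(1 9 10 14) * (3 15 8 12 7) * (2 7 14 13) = (1 9 10 13 2 7 3 15 8 12 14) = [0, 9, 7, 15, 4, 5, 6, 3, 12, 10, 13, 11, 14, 2, 1, 8]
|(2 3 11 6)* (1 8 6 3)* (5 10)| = 4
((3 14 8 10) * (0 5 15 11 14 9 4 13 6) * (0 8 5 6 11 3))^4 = (3 11)(4 5)(9 14)(13 15) = [0, 1, 2, 11, 5, 4, 6, 7, 8, 14, 10, 3, 12, 15, 9, 13]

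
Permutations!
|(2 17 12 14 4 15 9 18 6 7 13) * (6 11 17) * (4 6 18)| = 9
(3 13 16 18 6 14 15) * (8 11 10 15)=(3 13 16 18 6 14 8 11 10 15)=[0, 1, 2, 13, 4, 5, 14, 7, 11, 9, 15, 10, 12, 16, 8, 3, 18, 17, 6]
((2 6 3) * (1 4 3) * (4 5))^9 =(1 3)(2 5)(4 6) =[0, 3, 5, 1, 6, 2, 4]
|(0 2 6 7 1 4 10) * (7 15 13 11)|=|(0 2 6 15 13 11 7 1 4 10)|=10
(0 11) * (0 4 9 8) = [11, 1, 2, 3, 9, 5, 6, 7, 0, 8, 10, 4] = (0 11 4 9 8)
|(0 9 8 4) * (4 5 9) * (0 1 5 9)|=4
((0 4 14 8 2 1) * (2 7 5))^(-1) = (0 1 2 5 7 8 14 4) = [1, 2, 5, 3, 0, 7, 6, 8, 14, 9, 10, 11, 12, 13, 4]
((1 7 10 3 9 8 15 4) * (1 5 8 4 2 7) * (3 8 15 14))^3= (2 8 9 15 10 3 5 7 14 4)= [0, 1, 8, 5, 2, 7, 6, 14, 9, 15, 3, 11, 12, 13, 4, 10]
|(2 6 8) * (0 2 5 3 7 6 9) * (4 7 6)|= 12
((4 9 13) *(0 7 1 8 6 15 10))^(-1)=[10, 7, 2, 3, 13, 5, 8, 0, 1, 4, 15, 11, 12, 9, 14, 6]=(0 10 15 6 8 1 7)(4 13 9)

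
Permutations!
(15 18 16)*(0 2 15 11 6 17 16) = (0 2 15 18)(6 17 16 11) = [2, 1, 15, 3, 4, 5, 17, 7, 8, 9, 10, 6, 12, 13, 14, 18, 11, 16, 0]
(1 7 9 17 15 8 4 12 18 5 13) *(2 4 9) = (1 7 2 4 12 18 5 13)(8 9 17 15) = [0, 7, 4, 3, 12, 13, 6, 2, 9, 17, 10, 11, 18, 1, 14, 8, 16, 15, 5]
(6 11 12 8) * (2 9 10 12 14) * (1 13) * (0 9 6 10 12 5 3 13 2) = (0 9 12 8 10 5 3 13 1 2 6 11 14) = [9, 2, 6, 13, 4, 3, 11, 7, 10, 12, 5, 14, 8, 1, 0]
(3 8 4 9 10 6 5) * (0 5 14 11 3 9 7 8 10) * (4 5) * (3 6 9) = (0 4 7 8 5 3 10 9)(6 14 11) = [4, 1, 2, 10, 7, 3, 14, 8, 5, 0, 9, 6, 12, 13, 11]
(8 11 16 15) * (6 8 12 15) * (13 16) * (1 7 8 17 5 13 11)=[0, 7, 2, 3, 4, 13, 17, 8, 1, 9, 10, 11, 15, 16, 14, 12, 6, 5]=(1 7 8)(5 13 16 6 17)(12 15)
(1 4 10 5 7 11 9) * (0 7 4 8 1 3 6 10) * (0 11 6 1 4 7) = (1 8 4 11 9 3)(5 7 6 10) = [0, 8, 2, 1, 11, 7, 10, 6, 4, 3, 5, 9]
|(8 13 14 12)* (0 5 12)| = |(0 5 12 8 13 14)| = 6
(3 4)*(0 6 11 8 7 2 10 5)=(0 6 11 8 7 2 10 5)(3 4)=[6, 1, 10, 4, 3, 0, 11, 2, 7, 9, 5, 8]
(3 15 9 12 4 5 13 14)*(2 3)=[0, 1, 3, 15, 5, 13, 6, 7, 8, 12, 10, 11, 4, 14, 2, 9]=(2 3 15 9 12 4 5 13 14)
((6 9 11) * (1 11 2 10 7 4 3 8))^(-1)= (1 8 3 4 7 10 2 9 6 11)= [0, 8, 9, 4, 7, 5, 11, 10, 3, 6, 2, 1]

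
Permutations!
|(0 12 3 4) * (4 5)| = |(0 12 3 5 4)| = 5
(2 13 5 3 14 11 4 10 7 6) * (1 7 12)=[0, 7, 13, 14, 10, 3, 2, 6, 8, 9, 12, 4, 1, 5, 11]=(1 7 6 2 13 5 3 14 11 4 10 12)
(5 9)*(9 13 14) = [0, 1, 2, 3, 4, 13, 6, 7, 8, 5, 10, 11, 12, 14, 9] = (5 13 14 9)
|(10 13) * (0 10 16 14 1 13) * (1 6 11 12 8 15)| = |(0 10)(1 13 16 14 6 11 12 8 15)| = 18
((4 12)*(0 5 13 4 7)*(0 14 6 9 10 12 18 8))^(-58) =[13, 1, 2, 3, 8, 4, 10, 6, 5, 12, 7, 11, 14, 18, 9, 15, 16, 17, 0] =(0 13 18)(4 8 5)(6 10 7)(9 12 14)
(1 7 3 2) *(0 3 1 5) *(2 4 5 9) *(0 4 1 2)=(0 3 1 7 2 9)(4 5)=[3, 7, 9, 1, 5, 4, 6, 2, 8, 0]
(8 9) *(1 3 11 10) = (1 3 11 10)(8 9) = [0, 3, 2, 11, 4, 5, 6, 7, 9, 8, 1, 10]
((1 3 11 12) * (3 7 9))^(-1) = (1 12 11 3 9 7) = [0, 12, 2, 9, 4, 5, 6, 1, 8, 7, 10, 3, 11]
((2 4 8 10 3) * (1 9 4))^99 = (1 9 4 8 10 3 2) = [0, 9, 1, 2, 8, 5, 6, 7, 10, 4, 3]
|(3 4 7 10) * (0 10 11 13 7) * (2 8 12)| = |(0 10 3 4)(2 8 12)(7 11 13)| = 12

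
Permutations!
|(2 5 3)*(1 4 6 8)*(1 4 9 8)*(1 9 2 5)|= |(1 2)(3 5)(4 6 9 8)|= 4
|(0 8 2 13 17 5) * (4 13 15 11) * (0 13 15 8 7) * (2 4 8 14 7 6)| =60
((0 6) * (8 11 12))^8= (8 12 11)= [0, 1, 2, 3, 4, 5, 6, 7, 12, 9, 10, 8, 11]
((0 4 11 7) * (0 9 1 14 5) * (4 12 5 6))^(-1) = [5, 9, 2, 3, 6, 12, 14, 11, 8, 7, 10, 4, 0, 13, 1] = (0 5 12)(1 9 7 11 4 6 14)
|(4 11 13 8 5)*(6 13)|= |(4 11 6 13 8 5)|= 6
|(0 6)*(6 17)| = 3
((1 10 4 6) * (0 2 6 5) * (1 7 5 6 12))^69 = [6, 0, 7, 3, 12, 4, 1, 10, 8, 9, 2, 11, 5] = (0 6 1)(2 7 10)(4 12 5)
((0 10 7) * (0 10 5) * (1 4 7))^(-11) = [5, 4, 2, 3, 7, 0, 6, 10, 8, 9, 1] = (0 5)(1 4 7 10)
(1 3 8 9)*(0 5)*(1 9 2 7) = (9)(0 5)(1 3 8 2 7) = [5, 3, 7, 8, 4, 0, 6, 1, 2, 9]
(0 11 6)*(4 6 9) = (0 11 9 4 6) = [11, 1, 2, 3, 6, 5, 0, 7, 8, 4, 10, 9]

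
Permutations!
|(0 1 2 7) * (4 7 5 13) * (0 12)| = 8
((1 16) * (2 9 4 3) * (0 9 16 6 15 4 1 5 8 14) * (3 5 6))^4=(0 2 4)(1 6 8)(3 15 14)(5 9 16)=[2, 6, 4, 15, 0, 9, 8, 7, 1, 16, 10, 11, 12, 13, 3, 14, 5]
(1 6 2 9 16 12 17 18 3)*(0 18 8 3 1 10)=(0 18 1 6 2 9 16 12 17 8 3 10)=[18, 6, 9, 10, 4, 5, 2, 7, 3, 16, 0, 11, 17, 13, 14, 15, 12, 8, 1]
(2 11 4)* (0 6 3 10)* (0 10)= [6, 1, 11, 0, 2, 5, 3, 7, 8, 9, 10, 4]= (0 6 3)(2 11 4)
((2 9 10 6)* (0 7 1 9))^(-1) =(0 2 6 10 9 1 7) =[2, 7, 6, 3, 4, 5, 10, 0, 8, 1, 9]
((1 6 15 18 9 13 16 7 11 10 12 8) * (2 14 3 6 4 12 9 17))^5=[0, 4, 18, 2, 12, 5, 14, 16, 1, 10, 11, 7, 8, 9, 17, 3, 13, 15, 6]=(1 4 12 8)(2 18 6 14 17 15 3)(7 16 13 9 10 11)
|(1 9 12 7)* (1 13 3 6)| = 7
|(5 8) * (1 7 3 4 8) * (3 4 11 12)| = 15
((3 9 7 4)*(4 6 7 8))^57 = [0, 1, 2, 9, 3, 5, 7, 6, 4, 8] = (3 9 8 4)(6 7)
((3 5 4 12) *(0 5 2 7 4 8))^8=(0 8 5)(2 12 7 3 4)=[8, 1, 12, 4, 2, 0, 6, 3, 5, 9, 10, 11, 7]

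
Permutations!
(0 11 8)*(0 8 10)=(0 11 10)=[11, 1, 2, 3, 4, 5, 6, 7, 8, 9, 0, 10]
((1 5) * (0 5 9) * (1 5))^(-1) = (0 9 1) = [9, 0, 2, 3, 4, 5, 6, 7, 8, 1]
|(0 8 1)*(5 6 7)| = 3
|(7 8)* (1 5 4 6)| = 4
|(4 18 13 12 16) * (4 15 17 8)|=8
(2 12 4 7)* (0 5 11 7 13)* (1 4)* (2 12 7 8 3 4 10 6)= [5, 10, 7, 4, 13, 11, 2, 12, 3, 9, 6, 8, 1, 0]= (0 5 11 8 3 4 13)(1 10 6 2 7 12)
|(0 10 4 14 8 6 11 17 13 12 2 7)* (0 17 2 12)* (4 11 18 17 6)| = 9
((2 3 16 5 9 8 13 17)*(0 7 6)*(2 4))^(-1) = (0 6 7)(2 4 17 13 8 9 5 16 3) = [6, 1, 4, 2, 17, 16, 7, 0, 9, 5, 10, 11, 12, 8, 14, 15, 3, 13]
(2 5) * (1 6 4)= (1 6 4)(2 5)= [0, 6, 5, 3, 1, 2, 4]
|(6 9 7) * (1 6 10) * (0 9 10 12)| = 12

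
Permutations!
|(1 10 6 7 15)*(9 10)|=6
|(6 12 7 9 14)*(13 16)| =10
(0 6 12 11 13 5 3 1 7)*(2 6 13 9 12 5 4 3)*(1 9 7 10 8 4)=(0 13 1 10 8 4 3 9 12 11 7)(2 6 5)=[13, 10, 6, 9, 3, 2, 5, 0, 4, 12, 8, 7, 11, 1]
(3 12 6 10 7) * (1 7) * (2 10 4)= [0, 7, 10, 12, 2, 5, 4, 3, 8, 9, 1, 11, 6]= (1 7 3 12 6 4 2 10)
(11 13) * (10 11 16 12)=[0, 1, 2, 3, 4, 5, 6, 7, 8, 9, 11, 13, 10, 16, 14, 15, 12]=(10 11 13 16 12)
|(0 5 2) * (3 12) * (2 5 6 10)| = |(0 6 10 2)(3 12)| = 4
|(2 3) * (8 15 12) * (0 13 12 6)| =|(0 13 12 8 15 6)(2 3)| =6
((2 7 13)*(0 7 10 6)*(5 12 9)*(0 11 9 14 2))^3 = (2 11 12 10 9 14 6 5) = [0, 1, 11, 3, 4, 2, 5, 7, 8, 14, 9, 12, 10, 13, 6]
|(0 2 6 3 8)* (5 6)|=|(0 2 5 6 3 8)|=6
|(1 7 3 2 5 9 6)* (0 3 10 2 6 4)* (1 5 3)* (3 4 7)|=10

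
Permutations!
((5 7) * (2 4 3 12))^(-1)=[0, 1, 12, 4, 2, 7, 6, 5, 8, 9, 10, 11, 3]=(2 12 3 4)(5 7)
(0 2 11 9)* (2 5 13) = (0 5 13 2 11 9) = [5, 1, 11, 3, 4, 13, 6, 7, 8, 0, 10, 9, 12, 2]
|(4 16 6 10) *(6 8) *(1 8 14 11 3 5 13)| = 11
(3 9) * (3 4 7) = (3 9 4 7) = [0, 1, 2, 9, 7, 5, 6, 3, 8, 4]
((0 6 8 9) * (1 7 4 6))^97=(0 9 8 6 4 7 1)=[9, 0, 2, 3, 7, 5, 4, 1, 6, 8]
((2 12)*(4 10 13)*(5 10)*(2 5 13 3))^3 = (2 10 12 3 5)(4 13) = [0, 1, 10, 5, 13, 2, 6, 7, 8, 9, 12, 11, 3, 4]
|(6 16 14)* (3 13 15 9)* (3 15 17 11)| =12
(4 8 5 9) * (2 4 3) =[0, 1, 4, 2, 8, 9, 6, 7, 5, 3] =(2 4 8 5 9 3)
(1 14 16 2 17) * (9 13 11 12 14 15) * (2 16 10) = (1 15 9 13 11 12 14 10 2 17) = [0, 15, 17, 3, 4, 5, 6, 7, 8, 13, 2, 12, 14, 11, 10, 9, 16, 1]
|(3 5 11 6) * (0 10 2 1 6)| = 8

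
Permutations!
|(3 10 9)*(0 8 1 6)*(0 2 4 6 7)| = 12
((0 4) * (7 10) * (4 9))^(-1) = (0 4 9)(7 10) = [4, 1, 2, 3, 9, 5, 6, 10, 8, 0, 7]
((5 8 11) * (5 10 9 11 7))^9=(11)=[0, 1, 2, 3, 4, 5, 6, 7, 8, 9, 10, 11]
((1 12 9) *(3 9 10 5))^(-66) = [0, 1, 2, 3, 4, 5, 6, 7, 8, 9, 10, 11, 12] = (12)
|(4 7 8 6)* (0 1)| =|(0 1)(4 7 8 6)| =4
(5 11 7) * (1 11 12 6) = (1 11 7 5 12 6) = [0, 11, 2, 3, 4, 12, 1, 5, 8, 9, 10, 7, 6]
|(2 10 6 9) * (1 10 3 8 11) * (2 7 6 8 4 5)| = |(1 10 8 11)(2 3 4 5)(6 9 7)| = 12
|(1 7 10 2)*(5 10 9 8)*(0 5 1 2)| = |(0 5 10)(1 7 9 8)| = 12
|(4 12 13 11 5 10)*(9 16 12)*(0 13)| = |(0 13 11 5 10 4 9 16 12)| = 9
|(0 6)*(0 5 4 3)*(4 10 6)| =|(0 4 3)(5 10 6)| =3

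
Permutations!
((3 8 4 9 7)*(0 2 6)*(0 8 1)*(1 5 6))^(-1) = (0 1 2)(3 7 9 4 8 6 5) = [1, 2, 0, 7, 8, 3, 5, 9, 6, 4]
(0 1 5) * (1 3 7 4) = (0 3 7 4 1 5) = [3, 5, 2, 7, 1, 0, 6, 4]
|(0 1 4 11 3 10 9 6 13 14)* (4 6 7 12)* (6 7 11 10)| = 12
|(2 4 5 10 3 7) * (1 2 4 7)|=7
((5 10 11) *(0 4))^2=(5 11 10)=[0, 1, 2, 3, 4, 11, 6, 7, 8, 9, 5, 10]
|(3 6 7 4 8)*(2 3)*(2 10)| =7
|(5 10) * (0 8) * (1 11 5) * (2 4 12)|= |(0 8)(1 11 5 10)(2 4 12)|= 12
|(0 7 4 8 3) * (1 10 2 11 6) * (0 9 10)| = |(0 7 4 8 3 9 10 2 11 6 1)| = 11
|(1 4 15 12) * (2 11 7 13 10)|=20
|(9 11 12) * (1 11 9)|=3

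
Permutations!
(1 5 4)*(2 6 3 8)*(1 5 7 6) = (1 7 6 3 8 2)(4 5) = [0, 7, 1, 8, 5, 4, 3, 6, 2]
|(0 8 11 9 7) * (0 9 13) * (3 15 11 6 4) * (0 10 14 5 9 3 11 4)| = |(0 8 6)(3 15 4 11 13 10 14 5 9 7)| = 30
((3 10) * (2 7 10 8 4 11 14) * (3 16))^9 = [0, 1, 2, 3, 4, 5, 6, 7, 8, 9, 10, 11, 12, 13, 14, 15, 16] = (16)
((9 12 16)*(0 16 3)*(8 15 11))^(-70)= (16)(8 11 15)= [0, 1, 2, 3, 4, 5, 6, 7, 11, 9, 10, 15, 12, 13, 14, 8, 16]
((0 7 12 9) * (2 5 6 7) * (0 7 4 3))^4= [4, 1, 3, 6, 5, 0, 2, 12, 8, 7, 10, 11, 9]= (0 4 5)(2 3 6)(7 12 9)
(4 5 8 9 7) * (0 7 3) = [7, 1, 2, 0, 5, 8, 6, 4, 9, 3] = (0 7 4 5 8 9 3)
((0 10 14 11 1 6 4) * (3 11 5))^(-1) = [4, 11, 2, 5, 6, 14, 1, 7, 8, 9, 0, 3, 12, 13, 10] = (0 4 6 1 11 3 5 14 10)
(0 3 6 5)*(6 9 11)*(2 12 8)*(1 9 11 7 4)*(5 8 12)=(12)(0 3 11 6 8 2 5)(1 9 7 4)=[3, 9, 5, 11, 1, 0, 8, 4, 2, 7, 10, 6, 12]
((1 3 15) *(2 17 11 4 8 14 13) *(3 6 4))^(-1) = [0, 15, 13, 11, 6, 5, 1, 7, 4, 9, 10, 17, 12, 14, 8, 3, 16, 2] = (1 15 3 11 17 2 13 14 8 4 6)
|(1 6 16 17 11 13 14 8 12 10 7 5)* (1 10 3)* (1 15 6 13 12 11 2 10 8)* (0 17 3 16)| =|(0 17 2 10 7 5 8 11 12 16 3 15 6)(1 13 14)| =39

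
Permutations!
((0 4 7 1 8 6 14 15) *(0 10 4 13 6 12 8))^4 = (0 15 1 14 7 6 4 13 10) = [15, 14, 2, 3, 13, 5, 4, 6, 8, 9, 0, 11, 12, 10, 7, 1]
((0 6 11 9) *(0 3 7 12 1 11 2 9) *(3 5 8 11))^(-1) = [11, 12, 6, 1, 4, 9, 0, 3, 5, 2, 10, 8, 7] = (0 11 8 5 9 2 6)(1 12 7 3)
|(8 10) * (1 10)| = 3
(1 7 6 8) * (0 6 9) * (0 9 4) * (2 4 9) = (0 6 8 1 7 9 2 4) = [6, 7, 4, 3, 0, 5, 8, 9, 1, 2]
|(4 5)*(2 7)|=|(2 7)(4 5)|=2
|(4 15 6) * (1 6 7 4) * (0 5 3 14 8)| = 30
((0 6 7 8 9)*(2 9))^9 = (0 8)(2 6)(7 9) = [8, 1, 6, 3, 4, 5, 2, 9, 0, 7]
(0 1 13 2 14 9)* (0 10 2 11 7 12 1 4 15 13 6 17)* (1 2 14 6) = (0 4 15 13 11 7 12 2 6 17)(9 10 14) = [4, 1, 6, 3, 15, 5, 17, 12, 8, 10, 14, 7, 2, 11, 9, 13, 16, 0]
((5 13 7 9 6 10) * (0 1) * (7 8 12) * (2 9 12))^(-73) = (0 1)(2 5 9 13 6 8 10)(7 12) = [1, 0, 5, 3, 4, 9, 8, 12, 10, 13, 2, 11, 7, 6]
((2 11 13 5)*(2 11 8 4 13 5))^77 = (2 8 4 13)(5 11) = [0, 1, 8, 3, 13, 11, 6, 7, 4, 9, 10, 5, 12, 2]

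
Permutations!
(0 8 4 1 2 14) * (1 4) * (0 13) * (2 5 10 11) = [8, 5, 14, 3, 4, 10, 6, 7, 1, 9, 11, 2, 12, 0, 13] = (0 8 1 5 10 11 2 14 13)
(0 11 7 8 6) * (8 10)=(0 11 7 10 8 6)=[11, 1, 2, 3, 4, 5, 0, 10, 6, 9, 8, 7]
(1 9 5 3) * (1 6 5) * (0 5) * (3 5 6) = (0 6)(1 9) = [6, 9, 2, 3, 4, 5, 0, 7, 8, 1]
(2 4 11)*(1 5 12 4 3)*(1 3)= (1 5 12 4 11 2)= [0, 5, 1, 3, 11, 12, 6, 7, 8, 9, 10, 2, 4]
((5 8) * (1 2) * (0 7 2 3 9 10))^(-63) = [0, 1, 2, 3, 4, 8, 6, 7, 5, 9, 10] = (10)(5 8)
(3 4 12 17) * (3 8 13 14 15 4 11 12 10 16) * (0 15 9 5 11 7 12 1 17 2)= [15, 17, 0, 7, 10, 11, 6, 12, 13, 5, 16, 1, 2, 14, 9, 4, 3, 8]= (0 15 4 10 16 3 7 12 2)(1 17 8 13 14 9 5 11)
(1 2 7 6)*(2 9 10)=[0, 9, 7, 3, 4, 5, 1, 6, 8, 10, 2]=(1 9 10 2 7 6)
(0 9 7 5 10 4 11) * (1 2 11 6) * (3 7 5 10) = [9, 2, 11, 7, 6, 3, 1, 10, 8, 5, 4, 0] = (0 9 5 3 7 10 4 6 1 2 11)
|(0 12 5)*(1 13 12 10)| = |(0 10 1 13 12 5)| = 6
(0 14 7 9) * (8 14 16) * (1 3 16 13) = (0 13 1 3 16 8 14 7 9) = [13, 3, 2, 16, 4, 5, 6, 9, 14, 0, 10, 11, 12, 1, 7, 15, 8]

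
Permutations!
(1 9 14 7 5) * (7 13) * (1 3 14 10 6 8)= [0, 9, 2, 14, 4, 3, 8, 5, 1, 10, 6, 11, 12, 7, 13]= (1 9 10 6 8)(3 14 13 7 5)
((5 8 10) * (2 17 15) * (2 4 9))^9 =(2 9 4 15 17) =[0, 1, 9, 3, 15, 5, 6, 7, 8, 4, 10, 11, 12, 13, 14, 17, 16, 2]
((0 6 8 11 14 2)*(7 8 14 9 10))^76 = (14)(7 8 11 9 10) = [0, 1, 2, 3, 4, 5, 6, 8, 11, 10, 7, 9, 12, 13, 14]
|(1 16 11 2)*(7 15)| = 4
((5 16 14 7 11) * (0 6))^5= (16)(0 6)= [6, 1, 2, 3, 4, 5, 0, 7, 8, 9, 10, 11, 12, 13, 14, 15, 16]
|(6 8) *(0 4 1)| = |(0 4 1)(6 8)| = 6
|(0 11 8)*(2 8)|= 4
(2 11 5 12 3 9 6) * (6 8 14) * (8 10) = (2 11 5 12 3 9 10 8 14 6) = [0, 1, 11, 9, 4, 12, 2, 7, 14, 10, 8, 5, 3, 13, 6]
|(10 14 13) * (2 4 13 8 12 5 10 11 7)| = |(2 4 13 11 7)(5 10 14 8 12)| = 5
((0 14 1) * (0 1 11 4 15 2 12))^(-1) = (0 12 2 15 4 11 14) = [12, 1, 15, 3, 11, 5, 6, 7, 8, 9, 10, 14, 2, 13, 0, 4]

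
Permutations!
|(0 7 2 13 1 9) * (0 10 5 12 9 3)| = |(0 7 2 13 1 3)(5 12 9 10)| = 12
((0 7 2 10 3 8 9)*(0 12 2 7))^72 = [0, 1, 2, 3, 4, 5, 6, 7, 8, 9, 10, 11, 12] = (12)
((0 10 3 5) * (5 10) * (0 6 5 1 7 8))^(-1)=[8, 0, 2, 10, 4, 6, 5, 1, 7, 9, 3]=(0 8 7 1)(3 10)(5 6)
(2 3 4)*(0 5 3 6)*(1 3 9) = (0 5 9 1 3 4 2 6) = [5, 3, 6, 4, 2, 9, 0, 7, 8, 1]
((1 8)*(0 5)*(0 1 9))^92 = (0 1 9 5 8) = [1, 9, 2, 3, 4, 8, 6, 7, 0, 5]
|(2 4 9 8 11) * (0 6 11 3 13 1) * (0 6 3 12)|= 11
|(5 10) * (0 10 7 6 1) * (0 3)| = |(0 10 5 7 6 1 3)| = 7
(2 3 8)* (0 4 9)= (0 4 9)(2 3 8)= [4, 1, 3, 8, 9, 5, 6, 7, 2, 0]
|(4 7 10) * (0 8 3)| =3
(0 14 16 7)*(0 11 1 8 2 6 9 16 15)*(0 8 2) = (0 14 15 8)(1 2 6 9 16 7 11) = [14, 2, 6, 3, 4, 5, 9, 11, 0, 16, 10, 1, 12, 13, 15, 8, 7]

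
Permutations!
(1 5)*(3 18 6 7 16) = [0, 5, 2, 18, 4, 1, 7, 16, 8, 9, 10, 11, 12, 13, 14, 15, 3, 17, 6] = (1 5)(3 18 6 7 16)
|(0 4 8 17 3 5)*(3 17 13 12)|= |(17)(0 4 8 13 12 3 5)|= 7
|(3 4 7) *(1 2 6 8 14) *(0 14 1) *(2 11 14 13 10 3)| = |(0 13 10 3 4 7 2 6 8 1 11 14)| = 12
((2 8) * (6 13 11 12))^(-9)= (2 8)(6 12 11 13)= [0, 1, 8, 3, 4, 5, 12, 7, 2, 9, 10, 13, 11, 6]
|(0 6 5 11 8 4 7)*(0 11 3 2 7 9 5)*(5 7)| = 30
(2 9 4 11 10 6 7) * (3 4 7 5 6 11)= (2 9 7)(3 4)(5 6)(10 11)= [0, 1, 9, 4, 3, 6, 5, 2, 8, 7, 11, 10]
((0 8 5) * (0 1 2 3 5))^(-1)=(0 8)(1 5 3 2)=[8, 5, 1, 2, 4, 3, 6, 7, 0]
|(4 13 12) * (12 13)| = 2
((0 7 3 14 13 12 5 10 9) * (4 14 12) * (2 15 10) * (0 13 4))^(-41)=[13, 1, 5, 7, 14, 12, 6, 0, 8, 10, 15, 11, 3, 9, 4, 2]=(0 13 9 10 15 2 5 12 3 7)(4 14)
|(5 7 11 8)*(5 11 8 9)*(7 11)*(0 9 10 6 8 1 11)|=6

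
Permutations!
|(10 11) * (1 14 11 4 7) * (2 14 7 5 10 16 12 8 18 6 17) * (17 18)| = |(1 7)(2 14 11 16 12 8 17)(4 5 10)(6 18)| = 42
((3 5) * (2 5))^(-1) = [0, 1, 3, 5, 4, 2] = (2 3 5)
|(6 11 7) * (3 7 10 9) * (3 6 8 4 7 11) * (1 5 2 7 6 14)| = 12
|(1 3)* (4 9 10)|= 6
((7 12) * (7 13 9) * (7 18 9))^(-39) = (9 18) = [0, 1, 2, 3, 4, 5, 6, 7, 8, 18, 10, 11, 12, 13, 14, 15, 16, 17, 9]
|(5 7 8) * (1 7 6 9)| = 6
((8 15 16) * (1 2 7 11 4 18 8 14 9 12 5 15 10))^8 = (18)(5 16 9)(12 15 14) = [0, 1, 2, 3, 4, 16, 6, 7, 8, 5, 10, 11, 15, 13, 12, 14, 9, 17, 18]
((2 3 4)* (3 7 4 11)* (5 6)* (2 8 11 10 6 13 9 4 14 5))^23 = (2 6 10 3 11 8 4 9 13 5 14 7) = [0, 1, 6, 11, 9, 14, 10, 2, 4, 13, 3, 8, 12, 5, 7]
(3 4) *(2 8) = [0, 1, 8, 4, 3, 5, 6, 7, 2] = (2 8)(3 4)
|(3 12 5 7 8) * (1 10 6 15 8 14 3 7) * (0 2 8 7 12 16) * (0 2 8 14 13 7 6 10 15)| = 28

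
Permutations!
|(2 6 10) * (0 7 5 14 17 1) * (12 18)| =6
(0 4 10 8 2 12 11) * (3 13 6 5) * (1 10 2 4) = (0 1 10 8 4 2 12 11)(3 13 6 5) = [1, 10, 12, 13, 2, 3, 5, 7, 4, 9, 8, 0, 11, 6]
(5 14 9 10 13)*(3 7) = (3 7)(5 14 9 10 13) = [0, 1, 2, 7, 4, 14, 6, 3, 8, 10, 13, 11, 12, 5, 9]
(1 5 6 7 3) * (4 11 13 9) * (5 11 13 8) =(1 11 8 5 6 7 3)(4 13 9) =[0, 11, 2, 1, 13, 6, 7, 3, 5, 4, 10, 8, 12, 9]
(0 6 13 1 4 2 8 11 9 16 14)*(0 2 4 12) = (0 6 13 1 12)(2 8 11 9 16 14) = [6, 12, 8, 3, 4, 5, 13, 7, 11, 16, 10, 9, 0, 1, 2, 15, 14]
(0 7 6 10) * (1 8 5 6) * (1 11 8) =(0 7 11 8 5 6 10) =[7, 1, 2, 3, 4, 6, 10, 11, 5, 9, 0, 8]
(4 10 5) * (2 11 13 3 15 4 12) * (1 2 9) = (1 2 11 13 3 15 4 10 5 12 9) = [0, 2, 11, 15, 10, 12, 6, 7, 8, 1, 5, 13, 9, 3, 14, 4]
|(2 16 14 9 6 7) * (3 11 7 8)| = 9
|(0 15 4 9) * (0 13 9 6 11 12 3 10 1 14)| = 10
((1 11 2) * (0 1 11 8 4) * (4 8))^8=[4, 0, 2, 3, 1, 5, 6, 7, 8, 9, 10, 11]=(11)(0 4 1)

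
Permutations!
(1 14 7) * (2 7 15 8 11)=(1 14 15 8 11 2 7)=[0, 14, 7, 3, 4, 5, 6, 1, 11, 9, 10, 2, 12, 13, 15, 8]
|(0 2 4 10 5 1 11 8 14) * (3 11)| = |(0 2 4 10 5 1 3 11 8 14)| = 10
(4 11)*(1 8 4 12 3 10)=(1 8 4 11 12 3 10)=[0, 8, 2, 10, 11, 5, 6, 7, 4, 9, 1, 12, 3]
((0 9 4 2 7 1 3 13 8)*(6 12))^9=(13)(6 12)=[0, 1, 2, 3, 4, 5, 12, 7, 8, 9, 10, 11, 6, 13]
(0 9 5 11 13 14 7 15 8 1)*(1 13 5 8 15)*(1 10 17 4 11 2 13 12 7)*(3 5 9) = [3, 0, 13, 5, 11, 2, 6, 10, 12, 8, 17, 9, 7, 14, 1, 15, 16, 4] = (0 3 5 2 13 14 1)(4 11 9 8 12 7 10 17)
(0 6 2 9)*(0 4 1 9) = [6, 9, 0, 3, 1, 5, 2, 7, 8, 4] = (0 6 2)(1 9 4)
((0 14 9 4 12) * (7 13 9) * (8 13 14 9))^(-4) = [0, 1, 2, 3, 4, 5, 6, 7, 8, 9, 10, 11, 12, 13, 14] = (14)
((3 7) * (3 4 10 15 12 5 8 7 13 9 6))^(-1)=(3 6 9 13)(4 7 8 5 12 15 10)=[0, 1, 2, 6, 7, 12, 9, 8, 5, 13, 4, 11, 15, 3, 14, 10]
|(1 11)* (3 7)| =|(1 11)(3 7)| =2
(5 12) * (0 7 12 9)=(0 7 12 5 9)=[7, 1, 2, 3, 4, 9, 6, 12, 8, 0, 10, 11, 5]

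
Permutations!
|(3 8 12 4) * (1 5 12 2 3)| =|(1 5 12 4)(2 3 8)| =12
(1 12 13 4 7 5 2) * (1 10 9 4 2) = (1 12 13 2 10 9 4 7 5) = [0, 12, 10, 3, 7, 1, 6, 5, 8, 4, 9, 11, 13, 2]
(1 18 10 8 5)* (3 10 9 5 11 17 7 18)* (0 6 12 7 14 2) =[6, 3, 0, 10, 4, 1, 12, 18, 11, 5, 8, 17, 7, 13, 2, 15, 16, 14, 9] =(0 6 12 7 18 9 5 1 3 10 8 11 17 14 2)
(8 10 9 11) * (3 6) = (3 6)(8 10 9 11) = [0, 1, 2, 6, 4, 5, 3, 7, 10, 11, 9, 8]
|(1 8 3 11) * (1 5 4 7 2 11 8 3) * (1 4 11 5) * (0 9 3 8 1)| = |(0 9 3 1 8 4 7 2 5 11)| = 10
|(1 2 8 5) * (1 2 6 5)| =|(1 6 5 2 8)| =5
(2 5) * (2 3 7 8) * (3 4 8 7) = (2 5 4 8) = [0, 1, 5, 3, 8, 4, 6, 7, 2]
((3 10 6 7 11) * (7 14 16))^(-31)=(3 16 10 7 6 11 14)=[0, 1, 2, 16, 4, 5, 11, 6, 8, 9, 7, 14, 12, 13, 3, 15, 10]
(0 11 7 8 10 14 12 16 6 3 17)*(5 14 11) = (0 5 14 12 16 6 3 17)(7 8 10 11) = [5, 1, 2, 17, 4, 14, 3, 8, 10, 9, 11, 7, 16, 13, 12, 15, 6, 0]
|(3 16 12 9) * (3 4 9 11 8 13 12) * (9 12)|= |(3 16)(4 12 11 8 13 9)|= 6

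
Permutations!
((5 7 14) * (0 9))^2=[0, 1, 2, 3, 4, 14, 6, 5, 8, 9, 10, 11, 12, 13, 7]=(5 14 7)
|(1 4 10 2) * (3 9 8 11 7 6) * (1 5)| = |(1 4 10 2 5)(3 9 8 11 7 6)| = 30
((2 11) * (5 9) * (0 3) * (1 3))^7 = (0 1 3)(2 11)(5 9) = [1, 3, 11, 0, 4, 9, 6, 7, 8, 5, 10, 2]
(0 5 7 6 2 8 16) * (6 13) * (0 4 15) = (0 5 7 13 6 2 8 16 4 15) = [5, 1, 8, 3, 15, 7, 2, 13, 16, 9, 10, 11, 12, 6, 14, 0, 4]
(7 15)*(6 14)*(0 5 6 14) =(0 5 6)(7 15) =[5, 1, 2, 3, 4, 6, 0, 15, 8, 9, 10, 11, 12, 13, 14, 7]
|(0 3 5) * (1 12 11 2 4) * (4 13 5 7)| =10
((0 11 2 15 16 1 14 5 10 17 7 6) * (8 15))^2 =(0 2 15 1 5 17 6 11 8 16 14 10 7) =[2, 5, 15, 3, 4, 17, 11, 0, 16, 9, 7, 8, 12, 13, 10, 1, 14, 6]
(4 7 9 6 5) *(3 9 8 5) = (3 9 6)(4 7 8 5) = [0, 1, 2, 9, 7, 4, 3, 8, 5, 6]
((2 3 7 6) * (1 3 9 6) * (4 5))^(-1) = (1 7 3)(2 6 9)(4 5) = [0, 7, 6, 1, 5, 4, 9, 3, 8, 2]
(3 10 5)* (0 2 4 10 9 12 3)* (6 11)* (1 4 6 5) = (0 2 6 11 5)(1 4 10)(3 9 12) = [2, 4, 6, 9, 10, 0, 11, 7, 8, 12, 1, 5, 3]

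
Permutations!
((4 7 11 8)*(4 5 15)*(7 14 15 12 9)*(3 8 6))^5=[0, 1, 2, 7, 15, 6, 9, 5, 11, 8, 10, 12, 3, 13, 4, 14]=(3 7 5 6 9 8 11 12)(4 15 14)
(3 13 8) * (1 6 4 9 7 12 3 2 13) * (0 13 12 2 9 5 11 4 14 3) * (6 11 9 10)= (0 13 8 10 6 14 3 1 11 4 5 9 7 2 12)= [13, 11, 12, 1, 5, 9, 14, 2, 10, 7, 6, 4, 0, 8, 3]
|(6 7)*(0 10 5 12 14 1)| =6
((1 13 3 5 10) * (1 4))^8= (1 3 10)(4 13 5)= [0, 3, 2, 10, 13, 4, 6, 7, 8, 9, 1, 11, 12, 5]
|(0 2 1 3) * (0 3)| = 3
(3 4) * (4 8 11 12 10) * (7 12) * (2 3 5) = [0, 1, 3, 8, 5, 2, 6, 12, 11, 9, 4, 7, 10] = (2 3 8 11 7 12 10 4 5)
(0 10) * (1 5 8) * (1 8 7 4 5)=(0 10)(4 5 7)=[10, 1, 2, 3, 5, 7, 6, 4, 8, 9, 0]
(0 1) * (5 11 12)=(0 1)(5 11 12)=[1, 0, 2, 3, 4, 11, 6, 7, 8, 9, 10, 12, 5]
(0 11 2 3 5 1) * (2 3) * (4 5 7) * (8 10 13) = (0 11 3 7 4 5 1)(8 10 13) = [11, 0, 2, 7, 5, 1, 6, 4, 10, 9, 13, 3, 12, 8]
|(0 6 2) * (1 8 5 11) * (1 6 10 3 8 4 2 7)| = |(0 10 3 8 5 11 6 7 1 4 2)| = 11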